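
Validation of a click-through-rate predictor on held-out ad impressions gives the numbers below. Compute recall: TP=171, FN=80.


Recall = TP/(TP+FN)
= 171/(171+80)
= 171/251 = 68.13%

68.13%


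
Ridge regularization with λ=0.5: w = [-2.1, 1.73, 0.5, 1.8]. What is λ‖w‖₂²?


‖w‖₂² = (-2.1)² + (1.73)² + (0.5)² + (1.8)²
     = 4.41 + 2.9929 + 0.25 + 3.24
     = 10.8929
λ·‖w‖₂² = 0.5·10.8929 = 5.44645

5.44645


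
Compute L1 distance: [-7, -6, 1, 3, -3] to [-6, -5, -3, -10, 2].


d = |-7+ 6| + |-6+ 5| + |1+ 3| + |3+ 10| + |-3-2|
  = 1 + 1 + 4 + 13 + 5
  = 24

24


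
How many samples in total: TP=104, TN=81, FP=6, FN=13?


Total = TP + TN + FP + FN
= 104 + 81 + 6 + 13
= 204
(Predicted positive: 110, predicted negative: 94)

204


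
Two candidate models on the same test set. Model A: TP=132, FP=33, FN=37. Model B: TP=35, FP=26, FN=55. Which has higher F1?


Model A: P=132/165=0.8, R=132/169=0.7811, F1=2PR/(P+R)=2TP/(2TP+FP+FN)=264/334=0.7904
Model B: P=35/61=0.5738, R=35/90=0.3889, F1=2PR/(P+R)=2TP/(2TP+FP+FN)=70/151=0.4636
0.7904 > 0.4636 → Model A

Model A


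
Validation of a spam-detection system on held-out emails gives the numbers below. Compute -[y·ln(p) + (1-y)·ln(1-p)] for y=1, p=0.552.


BCE = -[y·ln(p) + (1-y)·ln(1-p)]
= -1·ln(0.552) - 0
= -ln(0.552) = 0.5942

0.5942


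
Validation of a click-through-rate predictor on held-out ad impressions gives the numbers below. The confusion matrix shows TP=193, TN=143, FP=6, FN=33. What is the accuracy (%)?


Accuracy = (TP+TN)/(TP+TN+FP+FN)
= (193+143)/(375)
= 336/375 = 89.6%

89.6%


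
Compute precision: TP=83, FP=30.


Precision = TP/(TP+FP)
= 83/(83+30)
= 83/113 = 73.45%

73.45%


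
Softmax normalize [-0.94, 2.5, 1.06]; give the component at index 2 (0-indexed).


Exponentials: e^-0.94=0.3906, e^2.5=12.1825, e^1.06=2.8864
Sum = 15.4595
Softmax = [0.0253, 0.788, 0.1867]
p[2] = 2.8864/15.4595 = 0.1867

0.1867


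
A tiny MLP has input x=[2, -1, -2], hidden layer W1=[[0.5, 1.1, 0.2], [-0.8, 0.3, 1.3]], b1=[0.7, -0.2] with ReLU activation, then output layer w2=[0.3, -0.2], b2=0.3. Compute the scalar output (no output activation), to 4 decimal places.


z1[0] = (0.5)·(2) + (1.1)·(-1) + (0.2)·(-2) + 0.7 = 0.2
z1[1] = (-0.8)·(2) + (0.3)·(-1) + (1.3)·(-2) - 0.2 = -4.7
h = ReLU(z1) = [0.2, 0.0]
output = (0.3)·(0.2) + (-0.2)·(0.0) + 0.3 = 0.36

0.36


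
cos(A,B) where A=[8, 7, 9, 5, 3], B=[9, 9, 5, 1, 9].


A·B = 8·9 + 7·9 + 9·5 + 5·1 + 3·9 = 212
‖A‖ = √228 = 15.0997, ‖B‖ = √269 = 16.4012
cos = 212/(√228·√269) = 212/√61332 = 0.856

0.856


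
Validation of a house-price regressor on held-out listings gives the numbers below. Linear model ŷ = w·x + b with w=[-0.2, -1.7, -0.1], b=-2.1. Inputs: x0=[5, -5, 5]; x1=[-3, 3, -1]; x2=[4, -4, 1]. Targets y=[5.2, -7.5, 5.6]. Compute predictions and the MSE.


ŷ0 = (-0.2)·(5) + (-1.7)·(-5) + (-0.1)·(5) - 2.1 = 4.9
ŷ1 = (-0.2)·(-3) + (-1.7)·(3) + (-0.1)·(-1) - 2.1 = -6.5
ŷ2 = (-0.2)·(4) + (-1.7)·(-4) + (-0.1)·(1) - 2.1 = 3.8
errors² = [0.09, 1.0, 3.24]
MSE = 4.3300/3 = 1.4433

1.4433


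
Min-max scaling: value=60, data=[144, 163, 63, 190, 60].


min=60, max=190
(60-60)/(190-60) = 0/130 = 0.0

0.0


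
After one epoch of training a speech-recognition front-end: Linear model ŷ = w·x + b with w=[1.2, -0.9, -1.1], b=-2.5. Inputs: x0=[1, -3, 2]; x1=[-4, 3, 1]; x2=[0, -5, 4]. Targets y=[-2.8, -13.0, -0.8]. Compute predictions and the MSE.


ŷ0 = (1.2)·(1) + (-0.9)·(-3) + (-1.1)·(2) - 2.5 = -0.8
ŷ1 = (1.2)·(-4) + (-0.9)·(3) + (-1.1)·(1) - 2.5 = -11.1
ŷ2 = (1.2)·(0) + (-0.9)·(-5) + (-1.1)·(4) - 2.5 = -2.4
errors² = [4.0, 3.61, 2.56]
MSE = 10.1700/3 = 3.39

3.39


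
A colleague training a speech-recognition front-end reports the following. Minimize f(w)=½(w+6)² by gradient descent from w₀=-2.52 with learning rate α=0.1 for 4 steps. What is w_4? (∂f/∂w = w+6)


step 1: grad = -2.52+6 = 3.48; w = -2.52 - 0.1·(3.48) = -2.868
step 2: grad = -2.868+6 = 3.132; w = -2.868 - 0.1·(3.132) = -3.1812
step 3: grad = -3.1812+6 = 2.8188; w = -3.1812 - 0.1·(2.8188) = -3.46308
step 4: grad = -3.46308+6 = 2.53692; w = -3.46308 - 0.1·(2.53692) = -3.716772

-3.716772


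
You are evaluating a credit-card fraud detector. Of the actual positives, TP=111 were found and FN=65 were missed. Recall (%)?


Recall = TP/(TP+FN)
= 111/(111+65)
= 111/176 = 63.07%

63.07%


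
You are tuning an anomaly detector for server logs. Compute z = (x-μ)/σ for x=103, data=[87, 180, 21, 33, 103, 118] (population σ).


μ = 90.3333, σ = 53.3406
z = (103 - 90.3333)/53.3406 = 0.2375

0.2375


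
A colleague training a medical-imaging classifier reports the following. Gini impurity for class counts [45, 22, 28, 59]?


Probabilities: [45/154, 22/154, 28/154, 59/154] ≈ [0.2922, 0.1429, 0.1818, 0.3831]
Σpᵢ² = (2025 + 484 + 784 + 3481)/154² = 6774/23716
Gini = 1 - Σpᵢ² = 1 - 6774/23716 = 0.7144

0.7144


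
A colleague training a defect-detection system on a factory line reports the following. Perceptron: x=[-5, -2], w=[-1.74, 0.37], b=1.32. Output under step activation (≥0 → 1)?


z = (-5)·(-1.74) + (-2)·(0.37) + 1.32
  = 9.28
step(z) = 1 (z≥0)

1


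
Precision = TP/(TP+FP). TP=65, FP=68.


Precision = TP/(TP+FP)
= 65/(65+68)
= 65/133 = 48.87%

48.87%


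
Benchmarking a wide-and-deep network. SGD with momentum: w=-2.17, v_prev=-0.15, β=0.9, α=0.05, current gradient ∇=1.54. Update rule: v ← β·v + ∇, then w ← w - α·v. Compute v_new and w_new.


v_new = 0.9·-0.15 + 1.54 = -0.135 + 1.54 = 1.405
w_new = -2.17 - 0.05·1.405 = -2.17 - 0.07025 = -2.24025

v_new=1.405, w_new=-2.24025


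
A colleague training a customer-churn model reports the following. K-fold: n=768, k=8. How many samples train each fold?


Fold size = 768/8 = 96
Training per fold = 768 - 96 = 672

672


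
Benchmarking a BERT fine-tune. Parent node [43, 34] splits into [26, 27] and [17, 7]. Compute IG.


Parent = [43, 34], H_parent = 0.9901
H_left = 0.9997 (n=53), H_right = 0.8709 (n=24)
H_children = (53/77)·0.9997 + (24/77)·0.8709 = 0.9596
IG = 0.9901 - 0.9596 = 0.0305

0.0305


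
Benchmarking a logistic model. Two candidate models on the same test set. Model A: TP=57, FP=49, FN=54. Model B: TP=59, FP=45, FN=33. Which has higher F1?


Model A: P=57/106=0.5377, R=57/111=0.5135, F1=2PR/(P+R)=2TP/(2TP+FP+FN)=114/217=0.5253
Model B: P=59/104=0.5673, R=59/92=0.6413, F1=2PR/(P+R)=2TP/(2TP+FP+FN)=118/196=0.602
0.5253 < 0.602 → Model B

Model B


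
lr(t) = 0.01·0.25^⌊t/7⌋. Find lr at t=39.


n_drops = ⌊39/7⌋ = 5
lr = 0.01·0.25^5 = 0.01·0.0009765625 = 0.000009765625

0.000009765625


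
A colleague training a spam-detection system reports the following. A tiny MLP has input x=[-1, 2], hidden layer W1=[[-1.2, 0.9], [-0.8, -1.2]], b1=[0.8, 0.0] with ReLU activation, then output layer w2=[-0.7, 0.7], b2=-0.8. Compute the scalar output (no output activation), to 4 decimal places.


z1[0] = (-1.2)·(-1) + (0.9)·(2) + 0.8 = 3.8
z1[1] = (-0.8)·(-1) + (-1.2)·(2) + 0.0 = -1.6
h = ReLU(z1) = [3.8, 0.0]
output = (-0.7)·(3.8) + (0.7)·(0.0) - 0.8 = -3.46

-3.46


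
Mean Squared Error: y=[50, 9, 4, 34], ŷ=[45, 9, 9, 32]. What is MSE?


Squared errors: (50-45)²=25, (9-9)²=0, (4-9)²=25, (34-32)²=4
Sum = 54
MSE = 54/4 = 27/2

27/2


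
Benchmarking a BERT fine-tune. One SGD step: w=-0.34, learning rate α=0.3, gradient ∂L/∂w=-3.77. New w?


w_new = w - α·∇
= -0.34 - 0.3·-3.77
= -0.34 + 1.131
= 0.791

0.791


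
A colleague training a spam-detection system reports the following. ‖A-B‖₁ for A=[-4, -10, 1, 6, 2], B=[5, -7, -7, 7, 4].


d = |-4-5| + |-10+ 7| + |1+ 7| + |6-7| + |2-4|
  = 9 + 3 + 8 + 1 + 2
  = 23

23


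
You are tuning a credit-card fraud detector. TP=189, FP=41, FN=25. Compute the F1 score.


Precision = 189/230 = 0.8217
Recall = 189/214 = 0.8832
F1 = 2·P·R/(P+R) = 2·TP/(2·TP+FP+FN) = 378/(378+41+25) = 378/444 = 0.8514

0.8514


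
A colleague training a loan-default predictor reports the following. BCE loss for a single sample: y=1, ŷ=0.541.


BCE = -[y·ln(p) + (1-y)·ln(1-p)]
= -1·ln(0.541) - 0
= -ln(0.541) = 0.6143

0.6143


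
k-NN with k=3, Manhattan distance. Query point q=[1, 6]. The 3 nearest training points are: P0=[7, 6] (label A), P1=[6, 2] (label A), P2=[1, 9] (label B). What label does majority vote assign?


d(q,P0) = 6  (label A)
d(q,P1) = 9  (label A)
d(q,P2) = 3  (label B)
Votes: A=2, B=1
Majority → A

A


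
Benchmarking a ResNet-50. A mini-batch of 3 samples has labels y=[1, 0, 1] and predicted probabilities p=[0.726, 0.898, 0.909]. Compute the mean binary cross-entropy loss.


L[0] = -ln(0.726) = 0.3202
L[1] = -ln(1-0.898) = -ln(0.102) = 2.2828
L[2] = -ln(0.909) = 0.0954
mean = (0.3202 + 2.2828 + 0.0954)/3 = 0.8995

0.8995


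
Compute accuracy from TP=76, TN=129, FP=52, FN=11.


Accuracy = (TP+TN)/(TP+TN+FP+FN)
= (76+129)/(268)
= 205/268 = 76.49%

76.49%


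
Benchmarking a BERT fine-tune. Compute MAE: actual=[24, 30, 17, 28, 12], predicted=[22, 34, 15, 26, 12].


Absolute errors: |24-22|=2, |30-34|=4, |17-15|=2, |28-26|=2, |12-12|=0
Sum = 10
MAE = 10/5 = 2

2


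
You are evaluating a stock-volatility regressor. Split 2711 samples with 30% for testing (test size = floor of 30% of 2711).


Test = ⌊2711·30/100⌋ = 813
Train = 2711 - 813 = 1898

Train: 1898, Test: 813


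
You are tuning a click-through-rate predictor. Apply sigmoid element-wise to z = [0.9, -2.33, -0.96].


σ(0.9) = 1/(1+e^-0.9) = 0.7109
σ(-2.33) = 1/(1+e^2.33) = 0.0887
σ(-0.96) = 1/(1+e^0.96) = 0.2769
result = [0.7109, 0.0887, 0.2769]

[0.7109, 0.0887, 0.2769]


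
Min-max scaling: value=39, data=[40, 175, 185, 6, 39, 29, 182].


min=6, max=185
(39-6)/(185-6) = 33/179 = 0.1844

0.1844


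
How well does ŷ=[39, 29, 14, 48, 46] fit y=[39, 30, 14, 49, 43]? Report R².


ȳ = 35
SS_res = Σ(y-ŷ)² = 11
SS_tot = Σ(y-ȳ)² = 742
R² = 1 - SS_res/SS_tot = 1 - 0.0148 = 0.9852

0.9852


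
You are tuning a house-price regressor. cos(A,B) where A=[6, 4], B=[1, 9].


A·B = 6·1 + 4·9 = 42
‖A‖ = √52 = 7.2111, ‖B‖ = √82 = 9.0554
cos = 42/(√52·√82) = 42/√4264 = 0.6432

0.6432


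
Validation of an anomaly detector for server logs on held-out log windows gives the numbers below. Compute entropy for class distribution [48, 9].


Probabilities: [48/57, 9/57] ≈ [0.8421, 0.1579]
H = -((48/57)·log₂(48/57) + (9/57)·log₂(9/57))
  = 0.6292 bits

0.6292 bits


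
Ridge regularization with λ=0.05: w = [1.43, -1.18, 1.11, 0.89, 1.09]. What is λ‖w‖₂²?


‖w‖₂² = (1.43)² + (-1.18)² + (1.11)² + (0.89)² + (1.09)²
     = 2.0449 + 1.3924 + 1.2321 + 0.7921 + 1.1881
     = 6.6496
λ·‖w‖₂² = 0.05·6.6496 = 0.33248

0.33248


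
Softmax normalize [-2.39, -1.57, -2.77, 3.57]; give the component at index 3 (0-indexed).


Exponentials: e^-2.39=0.0916, e^-1.57=0.208, e^-2.77=0.0627, e^3.57=35.5166
Sum = 35.8789
Softmax = [0.0026, 0.0058, 0.0017, 0.9899]
p[3] = 35.5166/35.8789 = 0.9899

0.9899


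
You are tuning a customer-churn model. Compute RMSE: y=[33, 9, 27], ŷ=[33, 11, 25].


MSE = 8/3 = 2.6667
RMSE = √(8/3) = 1.633

1.633


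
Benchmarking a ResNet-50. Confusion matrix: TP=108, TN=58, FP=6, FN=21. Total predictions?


Total = TP + TN + FP + FN
= 108 + 58 + 6 + 21
= 193
(Predicted positive: 114, predicted negative: 79)

193


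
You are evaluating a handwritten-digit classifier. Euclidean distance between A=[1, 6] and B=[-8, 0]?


d = √((1+ 8)² + (6-0)²)
  = √(81 + 36)
  = √117 = 10.8167

10.8167


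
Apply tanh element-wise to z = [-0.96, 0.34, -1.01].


tanh(-0.96) = -0.7443
tanh(0.34) = 0.3275
tanh(-1.01) = -0.7658
result = [-0.7443, 0.3275, -0.7658]

[-0.7443, 0.3275, -0.7658]


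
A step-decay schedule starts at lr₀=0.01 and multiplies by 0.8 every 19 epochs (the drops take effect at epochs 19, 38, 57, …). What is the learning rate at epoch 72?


n_drops = ⌊72/19⌋ = 3
lr = 0.01·0.8^3 = 0.01·0.512 = 0.00512

0.00512


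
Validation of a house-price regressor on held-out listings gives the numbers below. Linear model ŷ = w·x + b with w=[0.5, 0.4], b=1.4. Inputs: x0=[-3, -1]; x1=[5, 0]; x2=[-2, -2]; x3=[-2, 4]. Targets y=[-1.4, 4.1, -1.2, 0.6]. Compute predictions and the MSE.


ŷ0 = (0.5)·(-3) + (0.4)·(-1) + 1.4 = -0.5
ŷ1 = (0.5)·(5) + (0.4)·(0) + 1.4 = 3.9
ŷ2 = (0.5)·(-2) + (0.4)·(-2) + 1.4 = -0.4
ŷ3 = (0.5)·(-2) + (0.4)·(4) + 1.4 = 2.0
errors² = [0.81, 0.04, 0.64, 1.96]
MSE = 3.4500/4 = 0.8625

0.8625


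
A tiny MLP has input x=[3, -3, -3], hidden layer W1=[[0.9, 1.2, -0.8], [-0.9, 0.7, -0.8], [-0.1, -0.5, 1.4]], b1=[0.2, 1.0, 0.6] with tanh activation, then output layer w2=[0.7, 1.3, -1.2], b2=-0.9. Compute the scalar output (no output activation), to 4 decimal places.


z1[0] = (0.9)·(3) + (1.2)·(-3) + (-0.8)·(-3) + 0.2 = 1.7
z1[1] = (-0.9)·(3) + (0.7)·(-3) + (-0.8)·(-3) + 1.0 = -1.4
z1[2] = (-0.1)·(3) + (-0.5)·(-3) + (1.4)·(-3) + 0.6 = -2.4
h = tanh(z1) = [0.9354, -0.8854, -0.9837]
output = (0.7)·(0.9354) + (1.3)·(-0.8854) + (-1.2)·(-0.9837) - 0.9 = -0.2158

-0.2158


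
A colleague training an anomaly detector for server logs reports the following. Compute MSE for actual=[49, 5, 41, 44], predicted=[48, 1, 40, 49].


Squared errors: (49-48)²=1, (5-1)²=16, (41-40)²=1, (44-49)²=25
Sum = 43
MSE = 43/4 = 43/4

43/4


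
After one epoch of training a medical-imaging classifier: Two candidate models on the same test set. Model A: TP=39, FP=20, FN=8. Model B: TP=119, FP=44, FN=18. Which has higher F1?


Model A: P=39/59=0.661, R=39/47=0.8298, F1=2PR/(P+R)=2TP/(2TP+FP+FN)=78/106=0.7358
Model B: P=119/163=0.7301, R=119/137=0.8686, F1=2PR/(P+R)=2TP/(2TP+FP+FN)=238/300=0.7933
0.7358 < 0.7933 → Model B

Model B


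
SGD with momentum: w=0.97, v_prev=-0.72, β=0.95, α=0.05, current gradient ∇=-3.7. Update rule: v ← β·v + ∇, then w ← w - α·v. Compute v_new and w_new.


v_new = 0.95·-0.72 - 3.7 = -0.684 - 3.7 = -4.384
w_new = 0.97 - 0.05·-4.384 = 0.97 + 0.2192 = 1.1892

v_new=-4.384, w_new=1.1892


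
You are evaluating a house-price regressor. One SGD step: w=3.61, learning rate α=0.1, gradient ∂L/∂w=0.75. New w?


w_new = w - α·∇
= 3.61 - 0.1·0.75
= 3.61 - 0.075
= 3.535

3.535


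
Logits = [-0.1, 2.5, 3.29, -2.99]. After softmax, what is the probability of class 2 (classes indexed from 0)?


Exponentials: e^-0.1=0.9048, e^2.5=12.1825, e^3.29=26.8429, e^-2.99=0.0503
Sum = 39.9805
Softmax = [0.0226, 0.3047, 0.6714, 0.0013]
p[2] = 26.8429/39.9805 = 0.6714

0.6714


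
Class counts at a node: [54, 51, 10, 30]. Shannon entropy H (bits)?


Probabilities: [54/145, 51/145, 10/145, 30/145] ≈ [0.3724, 0.3517, 0.069, 0.2069]
H = -((54/145)·log₂(54/145) + (51/145)·log₂(51/145) + (10/145)·log₂(10/145) + (30/145)·log₂(30/145))
  = 1.7973 bits

1.7973 bits


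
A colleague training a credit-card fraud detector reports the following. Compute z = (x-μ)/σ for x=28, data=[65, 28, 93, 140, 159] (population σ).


μ = 97, σ = 47.9458
z = (28 - 97)/47.9458 = -1.4391

-1.4391


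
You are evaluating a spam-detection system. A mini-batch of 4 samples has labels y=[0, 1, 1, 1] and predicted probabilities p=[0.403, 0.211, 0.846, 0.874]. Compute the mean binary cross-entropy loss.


L[0] = -ln(1-0.403) = -ln(0.597) = 0.5158
L[1] = -ln(0.211) = 1.5559
L[2] = -ln(0.846) = 0.1672
L[3] = -ln(0.874) = 0.1347
mean = (0.5158 + 1.5559 + 0.1672 + 0.1347)/4 = 0.5934

0.5934


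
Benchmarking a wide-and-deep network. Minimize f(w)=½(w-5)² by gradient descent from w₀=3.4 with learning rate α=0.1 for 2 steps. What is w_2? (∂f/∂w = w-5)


step 1: grad = 3.4-5 = -1.6; w = 3.4 - 0.1·(-1.6) = 3.56
step 2: grad = 3.56-5 = -1.44; w = 3.56 - 0.1·(-1.44) = 3.704

3.704


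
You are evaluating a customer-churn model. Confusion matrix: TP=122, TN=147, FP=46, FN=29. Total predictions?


Total = TP + TN + FP + FN
= 122 + 147 + 46 + 29
= 344
(Predicted positive: 168, predicted negative: 176)

344


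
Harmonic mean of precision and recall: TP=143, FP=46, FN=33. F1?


Precision = 143/189 = 0.7566
Recall = 143/176 = 0.8125
F1 = 2·P·R/(P+R) = 2·TP/(2·TP+FP+FN) = 286/(286+46+33) = 286/365 = 0.7836

0.7836


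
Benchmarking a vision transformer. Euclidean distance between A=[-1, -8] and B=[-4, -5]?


d = √((-1+ 4)² + (-8+ 5)²)
  = √(9 + 9)
  = √18 = 4.2426

4.2426


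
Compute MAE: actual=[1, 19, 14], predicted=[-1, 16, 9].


Absolute errors: |1+ 1|=2, |19-16|=3, |14-9|=5
Sum = 10
MAE = 10/3 = 10/3

10/3


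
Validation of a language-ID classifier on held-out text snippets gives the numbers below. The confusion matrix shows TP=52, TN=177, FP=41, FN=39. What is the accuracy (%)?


Accuracy = (TP+TN)/(TP+TN+FP+FN)
= (52+177)/(309)
= 229/309 = 74.11%

74.11%


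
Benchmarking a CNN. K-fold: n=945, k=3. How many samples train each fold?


Fold size = 945/3 = 315
Training per fold = 945 - 315 = 630

630


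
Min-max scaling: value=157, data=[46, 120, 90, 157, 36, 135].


min=36, max=157
(157-36)/(157-36) = 121/121 = 1.0

1.0


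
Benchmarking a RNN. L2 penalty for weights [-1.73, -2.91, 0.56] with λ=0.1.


‖w‖₂² = (-1.73)² + (-2.91)² + (0.56)²
     = 2.9929 + 8.4681 + 0.3136
     = 11.7746
λ·‖w‖₂² = 0.1·11.7746 = 1.17746

1.17746


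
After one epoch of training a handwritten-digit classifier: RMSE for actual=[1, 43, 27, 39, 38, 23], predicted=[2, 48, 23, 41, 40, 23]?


MSE = 50/6 = 8.3333
RMSE = √(50/6) = 2.8868

2.8868


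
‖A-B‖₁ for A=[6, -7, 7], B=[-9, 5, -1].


d = |6+ 9| + |-7-5| + |7+ 1|
  = 15 + 12 + 8
  = 35

35


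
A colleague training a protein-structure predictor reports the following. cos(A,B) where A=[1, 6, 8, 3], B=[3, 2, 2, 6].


A·B = 1·3 + 6·2 + 8·2 + 3·6 = 49
‖A‖ = √110 = 10.4881, ‖B‖ = √53 = 7.2801
cos = 49/(√110·√53) = 49/√5830 = 0.6417

0.6417


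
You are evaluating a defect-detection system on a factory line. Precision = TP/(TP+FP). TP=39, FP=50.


Precision = TP/(TP+FP)
= 39/(39+50)
= 39/89 = 43.82%

43.82%


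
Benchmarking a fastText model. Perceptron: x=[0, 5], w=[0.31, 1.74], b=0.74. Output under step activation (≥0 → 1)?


z = (0)·(0.31) + (5)·(1.74) + 0.74
  = 9.44
step(z) = 1 (z≥0)

1


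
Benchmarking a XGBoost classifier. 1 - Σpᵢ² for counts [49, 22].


Probabilities: [49/71, 22/71] ≈ [0.6901, 0.3099]
Σpᵢ² = (2401 + 484)/71² = 2885/5041
Gini = 1 - Σpᵢ² = 1 - 2885/5041 = 0.4277

0.4277


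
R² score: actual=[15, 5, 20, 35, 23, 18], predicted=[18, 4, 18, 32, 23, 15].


ȳ = 19.3333
SS_res = Σ(y-ŷ)² = 32
SS_tot = Σ(y-ȳ)² = 485.33
R² = 1 - SS_res/SS_tot = 1 - 0.0659 = 0.9341

0.9341


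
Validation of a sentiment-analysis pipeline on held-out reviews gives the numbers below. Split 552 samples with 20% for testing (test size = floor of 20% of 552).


Test = ⌊552·20/100⌋ = 110
Train = 552 - 110 = 442

Train: 442, Test: 110


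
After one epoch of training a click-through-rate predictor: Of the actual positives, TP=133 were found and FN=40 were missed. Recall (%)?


Recall = TP/(TP+FN)
= 133/(133+40)
= 133/173 = 76.88%

76.88%


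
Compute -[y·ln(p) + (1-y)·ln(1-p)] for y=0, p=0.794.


BCE = -[y·ln(p) + (1-y)·ln(1-p)]
= -0 - 1·ln(1-0.794)
= -ln(0.206) = 1.5799

1.5799


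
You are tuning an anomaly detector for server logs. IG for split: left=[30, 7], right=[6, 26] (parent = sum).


Parent = [36, 33], H_parent = 0.9986
H_left = 0.6998 (n=37), H_right = 0.6962 (n=32)
H_children = (37/69)·0.6998 + (32/69)·0.6962 = 0.6981
IG = 0.9986 - 0.6981 = 0.3005

0.3005


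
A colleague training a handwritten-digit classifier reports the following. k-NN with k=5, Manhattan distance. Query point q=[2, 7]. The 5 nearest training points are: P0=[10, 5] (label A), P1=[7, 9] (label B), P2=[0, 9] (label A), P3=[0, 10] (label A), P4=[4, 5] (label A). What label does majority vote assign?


d(q,P0) = 10  (label A)
d(q,P1) = 7  (label B)
d(q,P2) = 4  (label A)
d(q,P3) = 5  (label A)
d(q,P4) = 4  (label A)
Votes: A=4, B=1
Majority → A

A


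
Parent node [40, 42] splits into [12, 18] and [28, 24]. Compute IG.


Parent = [40, 42], H_parent = 0.9996
H_left = 0.971 (n=30), H_right = 0.9957 (n=52)
H_children = (30/82)·0.971 + (52/82)·0.9957 = 0.9867
IG = 0.9996 - 0.9867 = 0.0129

0.0129


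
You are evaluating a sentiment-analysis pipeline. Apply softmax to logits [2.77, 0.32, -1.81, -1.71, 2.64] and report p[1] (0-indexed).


Exponentials: e^2.77=15.9586, e^0.32=1.3771, e^-1.81=0.1637, e^-1.71=0.1809, e^2.64=14.0132
Sum = 31.6935
Softmax = [0.5035, 0.0435, 0.0052, 0.0057, 0.4421]
p[1] = 1.3771/31.6935 = 0.0435

0.0435


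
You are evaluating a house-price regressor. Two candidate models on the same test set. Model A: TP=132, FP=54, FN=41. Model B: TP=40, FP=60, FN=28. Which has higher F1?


Model A: P=132/186=0.7097, R=132/173=0.763, F1=2PR/(P+R)=2TP/(2TP+FP+FN)=264/359=0.7354
Model B: P=40/100=0.4, R=40/68=0.5882, F1=2PR/(P+R)=2TP/(2TP+FP+FN)=80/168=0.4762
0.7354 > 0.4762 → Model A

Model A


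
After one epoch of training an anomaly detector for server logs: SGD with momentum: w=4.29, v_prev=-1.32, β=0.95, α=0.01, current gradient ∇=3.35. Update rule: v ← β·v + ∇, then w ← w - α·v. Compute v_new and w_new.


v_new = 0.95·-1.32 + 3.35 = -1.254 + 3.35 = 2.096
w_new = 4.29 - 0.01·2.096 = 4.29 - 0.02096 = 4.26904

v_new=2.096, w_new=4.26904


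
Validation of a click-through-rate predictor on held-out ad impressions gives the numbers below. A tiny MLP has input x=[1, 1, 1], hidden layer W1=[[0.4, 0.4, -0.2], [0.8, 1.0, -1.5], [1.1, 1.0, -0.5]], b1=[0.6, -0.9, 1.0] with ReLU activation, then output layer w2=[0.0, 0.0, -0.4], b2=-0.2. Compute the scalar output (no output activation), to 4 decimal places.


z1[0] = (0.4)·(1) + (0.4)·(1) + (-0.2)·(1) + 0.6 = 1.2
z1[1] = (0.8)·(1) + (1.0)·(1) + (-1.5)·(1) - 0.9 = -0.6
z1[2] = (1.1)·(1) + (1.0)·(1) + (-0.5)·(1) + 1.0 = 2.6
h = ReLU(z1) = [1.2, 0.0, 2.6]
output = (0.0)·(1.2) + (0.0)·(0.0) + (-0.4)·(2.6) - 0.2 = -1.24

-1.24


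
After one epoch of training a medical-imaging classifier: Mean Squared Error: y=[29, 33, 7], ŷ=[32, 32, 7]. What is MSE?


Squared errors: (29-32)²=9, (33-32)²=1, (7-7)²=0
Sum = 10
MSE = 10/3 = 10/3

10/3


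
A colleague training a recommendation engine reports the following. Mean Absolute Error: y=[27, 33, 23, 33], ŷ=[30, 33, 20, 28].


Absolute errors: |27-30|=3, |33-33|=0, |23-20|=3, |33-28|=5
Sum = 11
MAE = 11/4 = 11/4

11/4


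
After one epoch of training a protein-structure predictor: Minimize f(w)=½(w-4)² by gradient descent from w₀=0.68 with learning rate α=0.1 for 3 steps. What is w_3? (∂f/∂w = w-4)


step 1: grad = 0.68-4 = -3.32; w = 0.68 - 0.1·(-3.32) = 1.012
step 2: grad = 1.012-4 = -2.988; w = 1.012 - 0.1·(-2.988) = 1.3108
step 3: grad = 1.3108-4 = -2.6892; w = 1.3108 - 0.1·(-2.6892) = 1.57972

1.57972


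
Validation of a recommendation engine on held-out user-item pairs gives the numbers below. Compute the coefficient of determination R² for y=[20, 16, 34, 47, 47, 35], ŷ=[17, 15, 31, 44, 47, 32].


ȳ = 33.1667
SS_res = Σ(y-ŷ)² = 37
SS_tot = Σ(y-ȳ)² = 854.83
R² = 1 - SS_res/SS_tot = 1 - 0.0433 = 0.9567

0.9567


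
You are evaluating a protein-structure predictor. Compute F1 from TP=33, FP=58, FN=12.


Precision = 33/91 = 0.3626
Recall = 33/45 = 0.7333
F1 = 2·P·R/(P+R) = 2·TP/(2·TP+FP+FN) = 66/(66+58+12) = 66/136 = 0.4853

0.4853


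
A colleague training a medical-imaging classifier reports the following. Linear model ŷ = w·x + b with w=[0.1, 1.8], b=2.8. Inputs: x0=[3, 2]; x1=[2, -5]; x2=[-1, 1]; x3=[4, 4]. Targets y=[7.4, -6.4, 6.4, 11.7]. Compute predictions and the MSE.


ŷ0 = (0.1)·(3) + (1.8)·(2) + 2.8 = 6.7
ŷ1 = (0.1)·(2) + (1.8)·(-5) + 2.8 = -6.0
ŷ2 = (0.1)·(-1) + (1.8)·(1) + 2.8 = 4.5
ŷ3 = (0.1)·(4) + (1.8)·(4) + 2.8 = 10.4
errors² = [0.49, 0.16, 3.61, 1.69]
MSE = 5.9500/4 = 1.4875

1.4875


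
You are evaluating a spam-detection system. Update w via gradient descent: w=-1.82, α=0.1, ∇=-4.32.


w_new = w - α·∇
= -1.82 - 0.1·-4.32
= -1.82 + 0.432
= -1.388

-1.388


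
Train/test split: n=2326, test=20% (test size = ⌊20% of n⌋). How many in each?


Test = ⌊2326·20/100⌋ = 465
Train = 2326 - 465 = 1861

Train: 1861, Test: 465


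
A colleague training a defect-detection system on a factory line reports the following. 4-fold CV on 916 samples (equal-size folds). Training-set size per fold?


Fold size = 916/4 = 229
Training per fold = 916 - 229 = 687

687


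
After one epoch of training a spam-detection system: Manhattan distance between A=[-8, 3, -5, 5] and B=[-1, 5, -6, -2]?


d = |-8+ 1| + |3-5| + |-5+ 6| + |5+ 2|
  = 7 + 2 + 1 + 7
  = 17

17


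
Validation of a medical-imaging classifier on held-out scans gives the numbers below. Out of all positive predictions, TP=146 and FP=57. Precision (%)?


Precision = TP/(TP+FP)
= 146/(146+57)
= 146/203 = 71.92%

71.92%


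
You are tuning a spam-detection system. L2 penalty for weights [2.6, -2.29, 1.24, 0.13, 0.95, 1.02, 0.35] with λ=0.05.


‖w‖₂² = (2.6)² + (-2.29)² + (1.24)² + (0.13)² + (0.95)² + (1.02)² + (0.35)²
     = 6.76 + 5.2441 + 1.5376 + 0.0169 + 0.9025 + 1.0404 + 0.1225
     = 15.624
λ·‖w‖₂² = 0.05·15.624 = 0.7812

0.7812


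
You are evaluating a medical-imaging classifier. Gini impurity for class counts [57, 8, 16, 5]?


Probabilities: [57/86, 8/86, 16/86, 5/86] ≈ [0.6628, 0.093, 0.186, 0.0581]
Σpᵢ² = (3249 + 64 + 256 + 25)/86² = 3594/7396
Gini = 1 - Σpᵢ² = 1 - 3594/7396 = 0.5141

0.5141


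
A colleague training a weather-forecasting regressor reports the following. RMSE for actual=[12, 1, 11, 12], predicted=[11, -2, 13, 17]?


MSE = 39/4 = 9.75
RMSE = √(39/4) = 3.1225

3.1225


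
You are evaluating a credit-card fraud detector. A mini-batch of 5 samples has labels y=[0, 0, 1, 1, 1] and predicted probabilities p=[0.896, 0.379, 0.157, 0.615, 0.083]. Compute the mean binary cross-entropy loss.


L[0] = -ln(1-0.896) = -ln(0.104) = 2.2634
L[1] = -ln(1-0.379) = -ln(0.621) = 0.4764
L[2] = -ln(0.157) = 1.8515
L[3] = -ln(0.615) = 0.4861
L[4] = -ln(0.083) = 2.4889
mean = (2.2634 + 0.4764 + 1.8515 + 0.4861 + 2.4889)/5 = 1.5133

1.5133


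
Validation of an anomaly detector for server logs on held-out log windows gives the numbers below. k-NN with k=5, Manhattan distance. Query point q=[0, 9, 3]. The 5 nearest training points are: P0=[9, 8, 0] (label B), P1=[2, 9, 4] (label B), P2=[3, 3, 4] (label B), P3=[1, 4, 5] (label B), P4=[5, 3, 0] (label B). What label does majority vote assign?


d(q,P0) = 13  (label B)
d(q,P1) = 3  (label B)
d(q,P2) = 10  (label B)
d(q,P3) = 8  (label B)
d(q,P4) = 14  (label B)
Votes: A=0, B=5
Majority → B

B


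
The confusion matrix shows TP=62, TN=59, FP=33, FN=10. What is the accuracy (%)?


Accuracy = (TP+TN)/(TP+TN+FP+FN)
= (62+59)/(164)
= 121/164 = 73.78%

73.78%


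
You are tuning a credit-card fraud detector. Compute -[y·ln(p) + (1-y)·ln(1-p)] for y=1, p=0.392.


BCE = -[y·ln(p) + (1-y)·ln(1-p)]
= -1·ln(0.392) - 0
= -ln(0.392) = 0.9365

0.9365


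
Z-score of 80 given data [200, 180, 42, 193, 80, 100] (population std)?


μ = 132.5, σ = 61.2039
z = (80 - 132.5)/61.2039 = -0.8578

-0.8578


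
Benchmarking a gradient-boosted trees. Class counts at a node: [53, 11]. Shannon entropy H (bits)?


Probabilities: [53/64, 11/64] ≈ [0.8281, 0.1719]
H = -((53/64)·log₂(53/64) + (11/64)·log₂(11/64))
  = 0.662 bits

0.662 bits


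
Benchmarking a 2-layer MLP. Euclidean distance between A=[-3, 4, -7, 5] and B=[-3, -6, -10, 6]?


d = √((-3+ 3)² + (4+ 6)² + (-7+ 10)² + (5-6)²)
  = √(0 + 100 + 9 + 1)
  = √110 = 10.4881

10.4881


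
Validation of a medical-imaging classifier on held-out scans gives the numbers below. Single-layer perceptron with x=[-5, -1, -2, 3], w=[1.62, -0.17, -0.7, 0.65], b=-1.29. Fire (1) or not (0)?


z = (-5)·(1.62) + (-1)·(-0.17) + (-2)·(-0.7) + (3)·(0.65) - 1.29
  = -5.87
step(z) = 0 (z<0)

0


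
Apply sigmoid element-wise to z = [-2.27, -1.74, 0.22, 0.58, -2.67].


σ(-2.27) = 1/(1+e^2.27) = 0.0936
σ(-1.74) = 1/(1+e^1.74) = 0.1493
σ(0.22) = 1/(1+e^-0.22) = 0.5548
σ(0.58) = 1/(1+e^-0.58) = 0.6411
σ(-2.67) = 1/(1+e^2.67) = 0.0648
result = [0.0936, 0.1493, 0.5548, 0.6411, 0.0648]

[0.0936, 0.1493, 0.5548, 0.6411, 0.0648]


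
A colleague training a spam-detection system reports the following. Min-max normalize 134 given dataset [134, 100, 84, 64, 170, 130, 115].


min=64, max=170
(134-64)/(170-64) = 70/106 = 0.6604

0.6604


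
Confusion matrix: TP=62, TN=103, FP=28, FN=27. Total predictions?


Total = TP + TN + FP + FN
= 62 + 103 + 28 + 27
= 220
(Predicted positive: 90, predicted negative: 130)

220


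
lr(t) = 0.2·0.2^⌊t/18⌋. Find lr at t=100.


n_drops = ⌊100/18⌋ = 5
lr = 0.2·0.2^5 = 0.2·0.00032 = 0.000064

0.000064


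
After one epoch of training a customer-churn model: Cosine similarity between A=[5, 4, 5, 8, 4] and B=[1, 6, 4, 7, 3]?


A·B = 5·1 + 4·6 + 5·4 + 8·7 + 4·3 = 117
‖A‖ = √146 = 12.083, ‖B‖ = √111 = 10.5357
cos = 117/(√146·√111) = 117/√16206 = 0.9191

0.9191


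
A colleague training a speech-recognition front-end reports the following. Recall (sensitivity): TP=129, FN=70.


Recall = TP/(TP+FN)
= 129/(129+70)
= 129/199 = 64.82%

64.82%


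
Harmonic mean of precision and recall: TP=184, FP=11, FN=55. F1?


Precision = 184/195 = 0.9436
Recall = 184/239 = 0.7699
F1 = 2·P·R/(P+R) = 2·TP/(2·TP+FP+FN) = 368/(368+11+55) = 368/434 = 0.8479

0.8479


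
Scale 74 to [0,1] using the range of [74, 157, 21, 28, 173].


min=21, max=173
(74-21)/(173-21) = 53/152 = 0.3487

0.3487


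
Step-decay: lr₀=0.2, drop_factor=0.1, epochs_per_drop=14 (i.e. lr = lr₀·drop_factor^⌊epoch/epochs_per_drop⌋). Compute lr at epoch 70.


n_drops = ⌊70/14⌋ = 5
lr = 0.2·0.1^5 = 0.2·0.00001 = 0.000002

0.000002


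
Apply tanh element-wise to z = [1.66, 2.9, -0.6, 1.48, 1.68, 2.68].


tanh(1.66) = 0.9302
tanh(2.9) = 0.994
tanh(-0.6) = -0.537
tanh(1.48) = 0.9015
tanh(1.68) = 0.9329
tanh(2.68) = 0.9906
result = [0.9302, 0.994, -0.537, 0.9015, 0.9329, 0.9906]

[0.9302, 0.994, -0.537, 0.9015, 0.9329, 0.9906]


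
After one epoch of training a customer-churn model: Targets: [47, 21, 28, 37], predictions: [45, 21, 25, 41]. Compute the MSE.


Squared errors: (47-45)²=4, (21-21)²=0, (28-25)²=9, (37-41)²=16
Sum = 29
MSE = 29/4 = 29/4

29/4


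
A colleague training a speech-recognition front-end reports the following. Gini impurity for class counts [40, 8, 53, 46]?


Probabilities: [40/147, 8/147, 53/147, 46/147] ≈ [0.2721, 0.0544, 0.3605, 0.3129]
Σpᵢ² = (1600 + 64 + 2809 + 2116)/147² = 6589/21609
Gini = 1 - Σpᵢ² = 1 - 6589/21609 = 0.6951

0.6951


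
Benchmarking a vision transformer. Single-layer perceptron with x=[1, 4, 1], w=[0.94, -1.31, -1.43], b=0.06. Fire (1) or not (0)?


z = (1)·(0.94) + (4)·(-1.31) + (1)·(-1.43) + 0.06
  = -5.67
step(z) = 0 (z<0)

0


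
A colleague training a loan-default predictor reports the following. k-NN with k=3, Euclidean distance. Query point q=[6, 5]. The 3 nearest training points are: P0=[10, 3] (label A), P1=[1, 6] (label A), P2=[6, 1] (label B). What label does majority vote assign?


d(q,P0) = 4.4721  (label A)
d(q,P1) = 5.099  (label A)
d(q,P2) = 4.0  (label B)
Votes: A=2, B=1
Majority → A

A


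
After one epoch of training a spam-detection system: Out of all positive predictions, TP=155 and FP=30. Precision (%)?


Precision = TP/(TP+FP)
= 155/(155+30)
= 155/185 = 83.78%

83.78%


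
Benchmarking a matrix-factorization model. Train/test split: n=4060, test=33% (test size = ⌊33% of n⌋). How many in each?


Test = ⌊4060·33/100⌋ = 1339
Train = 4060 - 1339 = 2721

Train: 2721, Test: 1339


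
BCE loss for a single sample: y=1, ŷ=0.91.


BCE = -[y·ln(p) + (1-y)·ln(1-p)]
= -1·ln(0.91) - 0
= -ln(0.91) = 0.0943

0.0943


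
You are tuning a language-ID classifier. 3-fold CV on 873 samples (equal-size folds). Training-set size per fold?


Fold size = 873/3 = 291
Training per fold = 873 - 291 = 582

582


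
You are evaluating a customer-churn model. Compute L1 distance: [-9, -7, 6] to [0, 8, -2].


d = |-9-0| + |-7-8| + |6+ 2|
  = 9 + 15 + 8
  = 32

32


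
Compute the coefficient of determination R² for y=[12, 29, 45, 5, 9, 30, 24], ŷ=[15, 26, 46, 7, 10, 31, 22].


ȳ = 22
SS_res = Σ(y-ŷ)² = 29
SS_tot = Σ(y-ȳ)² = 1204
R² = 1 - SS_res/SS_tot = 1 - 0.0241 = 0.9759

0.9759


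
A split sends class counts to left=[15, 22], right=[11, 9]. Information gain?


Parent = [26, 31], H_parent = 0.9944
H_left = 0.974 (n=37), H_right = 0.9928 (n=20)
H_children = (37/57)·0.974 + (20/57)·0.9928 = 0.9806
IG = 0.9944 - 0.9806 = 0.0138

0.0138


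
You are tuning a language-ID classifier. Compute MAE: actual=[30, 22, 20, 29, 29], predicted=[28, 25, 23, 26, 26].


Absolute errors: |30-28|=2, |22-25|=3, |20-23|=3, |29-26|=3, |29-26|=3
Sum = 14
MAE = 14/5 = 14/5

14/5


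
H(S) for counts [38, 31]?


Probabilities: [38/69, 31/69] ≈ [0.5507, 0.4493]
H = -((38/69)·log₂(38/69) + (31/69)·log₂(31/69))
  = 0.9926 bits

0.9926 bits


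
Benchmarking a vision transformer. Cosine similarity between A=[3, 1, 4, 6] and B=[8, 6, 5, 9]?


A·B = 3·8 + 1·6 + 4·5 + 6·9 = 104
‖A‖ = √62 = 7.874, ‖B‖ = √206 = 14.3527
cos = 104/(√62·√206) = 104/√12772 = 0.9202

0.9202


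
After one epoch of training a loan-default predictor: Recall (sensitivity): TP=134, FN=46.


Recall = TP/(TP+FN)
= 134/(134+46)
= 134/180 = 74.44%

74.44%


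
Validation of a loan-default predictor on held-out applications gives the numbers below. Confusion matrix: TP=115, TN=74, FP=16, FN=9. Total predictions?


Total = TP + TN + FP + FN
= 115 + 74 + 16 + 9
= 214
(Predicted positive: 131, predicted negative: 83)

214


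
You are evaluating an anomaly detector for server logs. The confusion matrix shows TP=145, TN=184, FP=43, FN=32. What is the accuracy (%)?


Accuracy = (TP+TN)/(TP+TN+FP+FN)
= (145+184)/(404)
= 329/404 = 81.44%

81.44%


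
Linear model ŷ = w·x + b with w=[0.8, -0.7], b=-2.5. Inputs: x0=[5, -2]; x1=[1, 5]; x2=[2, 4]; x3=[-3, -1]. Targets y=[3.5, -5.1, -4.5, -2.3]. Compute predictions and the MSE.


ŷ0 = (0.8)·(5) + (-0.7)·(-2) - 2.5 = 2.9
ŷ1 = (0.8)·(1) + (-0.7)·(5) - 2.5 = -5.2
ŷ2 = (0.8)·(2) + (-0.7)·(4) - 2.5 = -3.7
ŷ3 = (0.8)·(-3) + (-0.7)·(-1) - 2.5 = -4.2
errors² = [0.36, 0.01, 0.64, 3.61]
MSE = 4.6200/4 = 1.155

1.155


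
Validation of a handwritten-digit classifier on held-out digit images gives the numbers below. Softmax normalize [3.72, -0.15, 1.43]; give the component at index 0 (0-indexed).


Exponentials: e^3.72=41.2644, e^-0.15=0.8607, e^1.43=4.1787
Sum = 46.3038
Softmax = [0.8912, 0.0186, 0.0902]
p[0] = 41.2644/46.3038 = 0.8912

0.8912


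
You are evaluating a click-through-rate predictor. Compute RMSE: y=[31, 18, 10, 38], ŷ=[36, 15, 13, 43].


MSE = 68/4 = 17
RMSE = √(68/4) = 4.1231

4.1231


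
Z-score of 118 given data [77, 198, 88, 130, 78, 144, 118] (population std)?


μ = 119, σ = 40.3449
z = (118 - 119)/40.3449 = -0.0248

-0.0248


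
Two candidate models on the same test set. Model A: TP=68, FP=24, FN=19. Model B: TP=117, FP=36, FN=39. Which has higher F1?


Model A: P=68/92=0.7391, R=68/87=0.7816, F1=2PR/(P+R)=2TP/(2TP+FP+FN)=136/179=0.7598
Model B: P=117/153=0.7647, R=117/156=0.75, F1=2PR/(P+R)=2TP/(2TP+FP+FN)=234/309=0.7573
0.7598 > 0.7573 → Model A

Model A


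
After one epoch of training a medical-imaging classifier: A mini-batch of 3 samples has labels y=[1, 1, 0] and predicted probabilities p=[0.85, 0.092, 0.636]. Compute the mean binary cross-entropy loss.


L[0] = -ln(0.85) = 0.1625
L[1] = -ln(0.092) = 2.386
L[2] = -ln(1-0.636) = -ln(0.364) = 1.0106
mean = (0.1625 + 2.386 + 1.0106)/3 = 1.1864

1.1864


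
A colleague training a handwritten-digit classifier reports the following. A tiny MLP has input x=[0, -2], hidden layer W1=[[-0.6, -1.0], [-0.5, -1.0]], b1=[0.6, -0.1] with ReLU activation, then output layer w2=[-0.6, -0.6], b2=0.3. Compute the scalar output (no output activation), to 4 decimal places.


z1[0] = (-0.6)·(0) + (-1.0)·(-2) + 0.6 = 2.6
z1[1] = (-0.5)·(0) + (-1.0)·(-2) - 0.1 = 1.9
h = ReLU(z1) = [2.6, 1.9]
output = (-0.6)·(2.6) + (-0.6)·(1.9) + 0.3 = -2.4

-2.4


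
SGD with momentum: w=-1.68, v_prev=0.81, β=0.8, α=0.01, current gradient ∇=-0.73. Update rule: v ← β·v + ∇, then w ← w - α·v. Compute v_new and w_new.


v_new = 0.8·0.81 - 0.73 = 0.648 - 0.73 = -0.082
w_new = -1.68 - 0.01·-0.082 = -1.68 + 0.00082 = -1.67918

v_new=-0.082, w_new=-1.67918


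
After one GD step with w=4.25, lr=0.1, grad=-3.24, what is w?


w_new = w - α·∇
= 4.25 - 0.1·-3.24
= 4.25 + 0.324
= 4.574

4.574


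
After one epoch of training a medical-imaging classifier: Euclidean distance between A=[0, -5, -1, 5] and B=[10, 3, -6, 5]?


d = √((0-10)² + (-5-3)² + (-1+ 6)² + (5-5)²)
  = √(100 + 64 + 25 + 0)
  = √189 = 13.7477

13.7477


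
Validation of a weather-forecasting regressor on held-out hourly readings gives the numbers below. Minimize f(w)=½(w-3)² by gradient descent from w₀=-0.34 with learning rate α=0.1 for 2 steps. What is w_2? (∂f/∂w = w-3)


step 1: grad = -0.34-3 = -3.34; w = -0.34 - 0.1·(-3.34) = -0.006
step 2: grad = -0.006-3 = -3.006; w = -0.006 - 0.1·(-3.006) = 0.2946

0.2946


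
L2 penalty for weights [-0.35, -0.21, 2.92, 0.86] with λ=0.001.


‖w‖₂² = (-0.35)² + (-0.21)² + (2.92)² + (0.86)²
     = 0.1225 + 0.0441 + 8.5264 + 0.7396
     = 9.4326
λ·‖w‖₂² = 0.001·9.4326 = 0.009433

0.009433


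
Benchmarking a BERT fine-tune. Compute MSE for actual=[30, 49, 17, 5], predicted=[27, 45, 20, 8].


Squared errors: (30-27)²=9, (49-45)²=16, (17-20)²=9, (5-8)²=9
Sum = 43
MSE = 43/4 = 43/4

43/4


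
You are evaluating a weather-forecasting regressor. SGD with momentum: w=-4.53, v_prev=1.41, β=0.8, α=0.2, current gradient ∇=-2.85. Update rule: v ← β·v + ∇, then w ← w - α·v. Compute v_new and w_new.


v_new = 0.8·1.41 - 2.85 = 1.128 - 2.85 = -1.722
w_new = -4.53 - 0.2·-1.722 = -4.53 + 0.3444 = -4.1856

v_new=-1.722, w_new=-4.1856


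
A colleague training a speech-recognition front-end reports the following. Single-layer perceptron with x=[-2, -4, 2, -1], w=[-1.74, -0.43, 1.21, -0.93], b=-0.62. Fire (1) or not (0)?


z = (-2)·(-1.74) + (-4)·(-0.43) + (2)·(1.21) + (-1)·(-0.93) - 0.62
  = 7.93
step(z) = 1 (z≥0)

1


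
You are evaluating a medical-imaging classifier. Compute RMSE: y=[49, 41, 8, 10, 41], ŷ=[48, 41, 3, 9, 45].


MSE = 43/5 = 8.6
RMSE = √(43/5) = 2.9326

2.9326


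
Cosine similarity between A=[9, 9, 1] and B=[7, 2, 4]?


A·B = 9·7 + 9·2 + 1·4 = 85
‖A‖ = √163 = 12.7671, ‖B‖ = √69 = 8.3066
cos = 85/(√163·√69) = 85/√11247 = 0.8015

0.8015


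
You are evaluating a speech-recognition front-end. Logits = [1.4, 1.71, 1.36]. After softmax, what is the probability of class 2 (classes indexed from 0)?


Exponentials: e^1.4=4.0552, e^1.71=5.529, e^1.36=3.8962
Sum = 13.4804
Softmax = [0.3008, 0.4101, 0.289]
p[2] = 3.8962/13.4804 = 0.289

0.289
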